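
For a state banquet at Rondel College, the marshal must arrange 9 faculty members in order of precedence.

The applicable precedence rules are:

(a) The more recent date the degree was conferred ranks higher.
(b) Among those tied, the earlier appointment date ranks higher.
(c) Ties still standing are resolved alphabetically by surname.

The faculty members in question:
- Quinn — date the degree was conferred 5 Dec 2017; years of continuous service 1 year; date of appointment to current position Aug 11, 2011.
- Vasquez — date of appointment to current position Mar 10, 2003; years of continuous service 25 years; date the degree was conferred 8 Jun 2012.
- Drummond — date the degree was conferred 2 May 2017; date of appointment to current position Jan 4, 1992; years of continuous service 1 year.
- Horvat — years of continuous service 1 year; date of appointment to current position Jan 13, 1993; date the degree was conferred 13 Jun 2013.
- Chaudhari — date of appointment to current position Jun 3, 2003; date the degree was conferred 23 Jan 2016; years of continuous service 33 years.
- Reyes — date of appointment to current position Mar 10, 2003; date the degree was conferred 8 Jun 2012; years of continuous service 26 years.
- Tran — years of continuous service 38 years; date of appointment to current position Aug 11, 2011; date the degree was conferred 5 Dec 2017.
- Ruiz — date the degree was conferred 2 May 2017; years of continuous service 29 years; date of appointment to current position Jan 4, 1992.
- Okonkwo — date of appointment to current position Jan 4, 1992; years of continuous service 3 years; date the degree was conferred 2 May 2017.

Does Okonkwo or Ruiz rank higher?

Okonkwo

By date the degree was conferred (later first): Quinn and Tran (both 5 Dec 2017); then Drummond, Okonkwo and Ruiz (each 2 May 2017); then Chaudhari (23 Jan 2016); then Horvat (13 Jun 2013); then Reyes and Vasquez (both 8 Jun 2012).
Quinn and Tran both have date of appointment to current position Aug 11, 2011, so the next rule applies.
Among Quinn and Tran, alphabetically by surname: Quinn before Tran.
Drummond, Okonkwo and Ruiz all have date of appointment to current position Jan 4, 1992, so the next rule applies.
Among Drummond, Okonkwo and Ruiz, alphabetically by surname: Drummond before Okonkwo before Ruiz.
Reyes and Vasquez both have date of appointment to current position Mar 10, 2003, so the next rule applies.
Among Reyes and Vasquez, alphabetically by surname: Reyes before Vasquez.
So Okonkwo takes precedence.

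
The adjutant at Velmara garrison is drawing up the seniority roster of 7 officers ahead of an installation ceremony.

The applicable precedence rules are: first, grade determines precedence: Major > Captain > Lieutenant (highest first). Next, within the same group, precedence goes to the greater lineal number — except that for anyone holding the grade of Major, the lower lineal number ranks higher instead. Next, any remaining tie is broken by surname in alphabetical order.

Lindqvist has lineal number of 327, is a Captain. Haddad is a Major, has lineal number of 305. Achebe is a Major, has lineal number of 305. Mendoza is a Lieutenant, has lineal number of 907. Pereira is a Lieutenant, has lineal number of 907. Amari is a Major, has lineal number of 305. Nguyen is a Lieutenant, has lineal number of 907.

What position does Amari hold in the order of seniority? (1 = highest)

By grade: Achebe, Amari and Haddad (Major); then Lindqvist (Captain); then Mendoza, Nguyen and Pereira (Lieutenant).
Achebe, Amari and Haddad all have lineal number 305, so the next rule applies.
Among Achebe, Amari and Haddad, alphabetically by surname: Achebe before Amari before Haddad.
Mendoza, Nguyen and Pereira all have lineal number 907, so the next rule applies.
Among Mendoza, Nguyen and Pereira, alphabetically by surname: Mendoza before Nguyen before Pereira.
Order: Achebe, Amari, Haddad, Lindqvist, Mendoza, Nguyen, Pereira. So position 2.

2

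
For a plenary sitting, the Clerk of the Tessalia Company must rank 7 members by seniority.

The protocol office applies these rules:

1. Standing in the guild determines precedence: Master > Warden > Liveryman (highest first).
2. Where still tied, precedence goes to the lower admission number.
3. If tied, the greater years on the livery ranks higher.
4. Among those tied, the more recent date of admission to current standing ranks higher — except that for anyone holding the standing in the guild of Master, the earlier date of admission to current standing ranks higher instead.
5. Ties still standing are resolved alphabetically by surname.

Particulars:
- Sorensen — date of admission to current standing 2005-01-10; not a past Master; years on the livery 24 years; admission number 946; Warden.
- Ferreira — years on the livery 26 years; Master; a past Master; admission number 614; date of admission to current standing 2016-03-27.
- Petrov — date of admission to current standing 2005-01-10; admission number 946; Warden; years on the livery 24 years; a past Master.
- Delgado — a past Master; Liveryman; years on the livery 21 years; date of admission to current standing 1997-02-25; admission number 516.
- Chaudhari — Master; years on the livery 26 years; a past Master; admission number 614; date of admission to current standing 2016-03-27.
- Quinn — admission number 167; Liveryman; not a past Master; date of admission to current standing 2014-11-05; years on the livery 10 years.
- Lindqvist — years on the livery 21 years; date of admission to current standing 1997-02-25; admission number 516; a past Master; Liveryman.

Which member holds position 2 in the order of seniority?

Ferreira

By standing in the guild: Chaudhari and Ferreira (Master); then Petrov and Sorensen (Warden); then Quinn, Delgado and Lindqvist (Liveryman).
Chaudhari and Ferreira both have admission number 614, so the next rule applies.
Chaudhari and Ferreira both have years on the livery 26 years, so the next rule applies.
Chaudhari and Ferreira both have date of admission to current standing 2016-03-27, so the next rule applies.
Among Chaudhari and Ferreira, alphabetically by surname: Chaudhari before Ferreira.
Petrov and Sorensen both have admission number 946, so the next rule applies.
Petrov and Sorensen both have years on the livery 24 years, so the next rule applies.
Petrov and Sorensen both have date of admission to current standing 2005-01-10, so the next rule applies.
Among Petrov and Sorensen, alphabetically by surname: Petrov before Sorensen.
Among Quinn, Delgado and Lindqvist, by admission number (lower first): Quinn (167) before Delgado and Lindqvist (516).
Delgado and Lindqvist both have years on the livery 21 years, so the next rule applies.
Delgado and Lindqvist both have date of admission to current standing 1997-02-25, so the next rule applies.
Among Delgado and Lindqvist, alphabetically by surname: Delgado before Lindqvist.
Order: Chaudhari, Ferreira, Petrov, Sorensen, Quinn, Delgado, Lindqvist.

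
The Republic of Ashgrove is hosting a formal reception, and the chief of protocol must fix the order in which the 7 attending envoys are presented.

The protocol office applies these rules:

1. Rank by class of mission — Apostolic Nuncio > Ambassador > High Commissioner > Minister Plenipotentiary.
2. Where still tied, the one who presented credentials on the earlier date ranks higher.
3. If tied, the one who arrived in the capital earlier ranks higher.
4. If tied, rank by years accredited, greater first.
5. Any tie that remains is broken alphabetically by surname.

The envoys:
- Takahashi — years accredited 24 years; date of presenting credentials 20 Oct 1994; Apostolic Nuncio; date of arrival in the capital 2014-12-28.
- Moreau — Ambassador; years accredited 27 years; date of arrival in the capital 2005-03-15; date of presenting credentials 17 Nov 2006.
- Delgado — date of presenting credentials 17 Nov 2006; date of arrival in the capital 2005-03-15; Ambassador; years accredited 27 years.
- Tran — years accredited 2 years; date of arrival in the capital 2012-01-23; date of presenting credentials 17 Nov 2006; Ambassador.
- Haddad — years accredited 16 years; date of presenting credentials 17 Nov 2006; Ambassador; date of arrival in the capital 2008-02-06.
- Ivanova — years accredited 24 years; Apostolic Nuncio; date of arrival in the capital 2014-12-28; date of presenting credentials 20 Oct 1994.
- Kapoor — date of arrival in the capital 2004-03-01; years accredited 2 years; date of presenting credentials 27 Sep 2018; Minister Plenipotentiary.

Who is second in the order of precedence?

Takahashi

By class of mission: Ivanova and Takahashi (Apostolic Nuncio); then Delgado, Moreau, Haddad and Tran (Ambassador); then Kapoor (Minister Plenipotentiary).
Ivanova and Takahashi both have date of presenting credentials 20 Oct 1994, so the next rule applies.
Ivanova and Takahashi both have date of arrival in the capital 2014-12-28, so the next rule applies.
Ivanova and Takahashi both have years accredited 24 years, so the next rule applies.
Among Ivanova and Takahashi, alphabetically by surname: Ivanova before Takahashi.
Delgado, Moreau, Haddad and Tran all have date of presenting credentials 17 Nov 2006, so the next rule applies.
Among Delgado, Moreau, Haddad and Tran, by date of arrival in the capital (earlier first): Delgado and Moreau (2005-03-15) before Haddad (2008-02-06) before Tran (2012-01-23).
Delgado and Moreau both have years accredited 27 years, so the next rule applies.
Among Delgado and Moreau, alphabetically by surname: Delgado before Moreau.
Order: Ivanova, Takahashi, Delgado, Moreau, Haddad, Tran, Kapoor.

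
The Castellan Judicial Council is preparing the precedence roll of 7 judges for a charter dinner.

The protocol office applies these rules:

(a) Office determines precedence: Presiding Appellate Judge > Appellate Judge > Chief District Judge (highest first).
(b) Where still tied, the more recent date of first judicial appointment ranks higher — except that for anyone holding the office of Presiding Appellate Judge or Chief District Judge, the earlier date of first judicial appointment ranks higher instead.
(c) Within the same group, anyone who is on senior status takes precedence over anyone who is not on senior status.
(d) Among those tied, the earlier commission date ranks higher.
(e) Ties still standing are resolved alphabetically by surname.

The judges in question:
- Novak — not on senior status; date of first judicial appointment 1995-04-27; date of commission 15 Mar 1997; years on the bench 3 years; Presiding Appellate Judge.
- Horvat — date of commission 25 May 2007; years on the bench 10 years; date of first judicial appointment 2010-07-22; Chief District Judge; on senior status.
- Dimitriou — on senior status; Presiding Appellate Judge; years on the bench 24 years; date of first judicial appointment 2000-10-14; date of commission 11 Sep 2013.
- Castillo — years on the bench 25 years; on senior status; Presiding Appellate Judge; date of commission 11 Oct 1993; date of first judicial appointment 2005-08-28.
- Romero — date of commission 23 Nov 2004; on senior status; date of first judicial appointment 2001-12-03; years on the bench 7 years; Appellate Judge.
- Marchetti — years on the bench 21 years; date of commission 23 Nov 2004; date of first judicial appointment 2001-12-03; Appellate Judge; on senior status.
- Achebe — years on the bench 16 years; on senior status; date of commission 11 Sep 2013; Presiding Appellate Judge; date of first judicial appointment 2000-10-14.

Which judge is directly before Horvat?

By office: Novak, Achebe, Dimitriou and Castillo (Presiding Appellate Judge); then Marchetti and Romero (Appellate Judge); then Horvat (Chief District Judge).
Among Novak, Achebe, Dimitriou and Castillo, by date of first judicial appointment (earlier first) (reversed rule for this group): Novak (1995-04-27) before Achebe and Dimitriou (2000-10-14) before Castillo (2005-08-28).
Achebe and Dimitriou are each on senior status, so the next rule applies.
Achebe and Dimitriou both have date of commission 11 Sep 2013, so the next rule applies.
Among Achebe and Dimitriou, alphabetically by surname: Achebe before Dimitriou.
Marchetti and Romero both have date of first judicial appointment 2001-12-03, so the next rule applies.
Marchetti and Romero are each on senior status, so the next rule applies.
Marchetti and Romero both have date of commission 23 Nov 2004, so the next rule applies.
Among Marchetti and Romero, alphabetically by surname: Marchetti before Romero.
Order: Novak, Achebe, Dimitriou, Castillo, Marchetti, Romero, Horvat.

Romero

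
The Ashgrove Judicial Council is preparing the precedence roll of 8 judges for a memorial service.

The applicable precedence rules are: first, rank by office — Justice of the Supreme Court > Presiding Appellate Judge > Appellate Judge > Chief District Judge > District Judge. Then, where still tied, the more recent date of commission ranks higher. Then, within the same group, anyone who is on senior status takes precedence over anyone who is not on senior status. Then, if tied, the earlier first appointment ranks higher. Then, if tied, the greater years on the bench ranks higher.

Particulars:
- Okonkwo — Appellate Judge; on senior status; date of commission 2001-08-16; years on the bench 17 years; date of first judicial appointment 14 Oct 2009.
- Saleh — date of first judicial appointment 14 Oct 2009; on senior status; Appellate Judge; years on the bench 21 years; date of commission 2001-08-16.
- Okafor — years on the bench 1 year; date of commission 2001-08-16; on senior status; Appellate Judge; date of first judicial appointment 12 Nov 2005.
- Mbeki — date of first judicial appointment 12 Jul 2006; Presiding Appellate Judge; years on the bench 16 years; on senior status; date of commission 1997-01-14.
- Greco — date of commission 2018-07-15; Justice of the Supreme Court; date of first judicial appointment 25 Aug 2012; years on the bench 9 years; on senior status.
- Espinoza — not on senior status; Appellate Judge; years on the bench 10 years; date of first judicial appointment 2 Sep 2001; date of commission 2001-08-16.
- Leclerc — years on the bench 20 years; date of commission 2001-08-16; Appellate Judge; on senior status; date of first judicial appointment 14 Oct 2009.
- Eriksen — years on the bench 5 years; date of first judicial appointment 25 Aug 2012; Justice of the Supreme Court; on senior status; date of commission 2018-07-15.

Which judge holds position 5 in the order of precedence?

Saleh

By office: Greco and Eriksen (Justice of the Supreme Court); then Mbeki (Presiding Appellate Judge); then Okafor, Saleh, Leclerc, Okonkwo and Espinoza (Appellate Judge).
Greco and Eriksen both have date of commission 2018-07-15, so the next rule applies.
Greco and Eriksen are each on senior status, so the next rule applies.
Greco and Eriksen both have date of first judicial appointment 25 Aug 2012, so the next rule applies.
Among Greco and Eriksen, by years on the bench (higher first): Greco (9 years) before Eriksen (5 years).
Okafor, Saleh, Leclerc, Okonkwo and Espinoza all have date of commission 2001-08-16, so the next rule applies.
Among Okafor, Saleh, Leclerc, Okonkwo and Espinoza, on senior status before not on senior status: Okafor, Saleh, Leclerc and Okonkwo (on senior status) before Espinoza (not on senior status).
Among Okafor, Saleh, Leclerc and Okonkwo, by date of first judicial appointment (earlier first): Okafor (12 Nov 2005) before Saleh, Leclerc and Okonkwo (14 Oct 2009).
Among Saleh, Leclerc and Okonkwo, by years on the bench (higher first): Saleh (21 years) before Leclerc (20 years) before Okonkwo (17 years).
Order: Greco, Eriksen, Mbeki, Okafor, Saleh, Leclerc, Okonkwo, Espinoza.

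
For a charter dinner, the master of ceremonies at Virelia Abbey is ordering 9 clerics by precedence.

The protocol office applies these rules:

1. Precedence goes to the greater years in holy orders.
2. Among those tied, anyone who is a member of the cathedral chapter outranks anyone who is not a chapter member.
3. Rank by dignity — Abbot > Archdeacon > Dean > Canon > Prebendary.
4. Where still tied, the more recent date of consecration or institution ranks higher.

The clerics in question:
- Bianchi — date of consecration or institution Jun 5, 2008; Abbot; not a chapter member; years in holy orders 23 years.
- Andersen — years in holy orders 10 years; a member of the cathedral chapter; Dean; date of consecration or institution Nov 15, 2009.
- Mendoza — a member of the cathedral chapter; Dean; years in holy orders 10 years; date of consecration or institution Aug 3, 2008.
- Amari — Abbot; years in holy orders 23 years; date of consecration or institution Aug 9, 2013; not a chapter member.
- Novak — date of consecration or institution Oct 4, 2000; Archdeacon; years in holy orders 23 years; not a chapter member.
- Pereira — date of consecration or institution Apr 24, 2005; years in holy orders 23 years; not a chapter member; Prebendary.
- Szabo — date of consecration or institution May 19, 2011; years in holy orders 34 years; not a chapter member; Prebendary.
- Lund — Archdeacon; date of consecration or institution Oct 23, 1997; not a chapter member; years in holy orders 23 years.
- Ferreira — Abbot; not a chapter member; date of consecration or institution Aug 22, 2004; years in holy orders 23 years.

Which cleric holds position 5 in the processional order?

By years in holy orders (higher first): Szabo (34 years); then Amari, Bianchi, Ferreira, Novak, Lund and Pereira (each 23 years); then Andersen and Mendoza (both 10 years).
Amari, Bianchi, Ferreira, Novak, Lund and Pereira are each not a chapter member, so the next rule applies.
Among Amari, Bianchi, Ferreira, Novak, Lund and Pereira, by dignity: Amari, Bianchi and Ferreira (Abbot) before Novak and Lund (Archdeacon) before Pereira (Prebendary).
Among Amari, Bianchi and Ferreira, by date of consecration or institution (later first): Amari (Aug 9, 2013) before Bianchi (Jun 5, 2008) before Ferreira (Aug 22, 2004).
Among Novak and Lund, by date of consecration or institution (later first): Novak (Oct 4, 2000) before Lund (Oct 23, 1997).
Andersen and Mendoza are each a member of the cathedral chapter, so the next rule applies.
Andersen and Mendoza are each Dean, so the next rule applies.
Among Andersen and Mendoza, by date of consecration or institution (later first): Andersen (Nov 15, 2009) before Mendoza (Aug 3, 2008).
Order: Szabo, Amari, Bianchi, Ferreira, Novak, Lund, Pereira, Andersen, Mendoza.

Novak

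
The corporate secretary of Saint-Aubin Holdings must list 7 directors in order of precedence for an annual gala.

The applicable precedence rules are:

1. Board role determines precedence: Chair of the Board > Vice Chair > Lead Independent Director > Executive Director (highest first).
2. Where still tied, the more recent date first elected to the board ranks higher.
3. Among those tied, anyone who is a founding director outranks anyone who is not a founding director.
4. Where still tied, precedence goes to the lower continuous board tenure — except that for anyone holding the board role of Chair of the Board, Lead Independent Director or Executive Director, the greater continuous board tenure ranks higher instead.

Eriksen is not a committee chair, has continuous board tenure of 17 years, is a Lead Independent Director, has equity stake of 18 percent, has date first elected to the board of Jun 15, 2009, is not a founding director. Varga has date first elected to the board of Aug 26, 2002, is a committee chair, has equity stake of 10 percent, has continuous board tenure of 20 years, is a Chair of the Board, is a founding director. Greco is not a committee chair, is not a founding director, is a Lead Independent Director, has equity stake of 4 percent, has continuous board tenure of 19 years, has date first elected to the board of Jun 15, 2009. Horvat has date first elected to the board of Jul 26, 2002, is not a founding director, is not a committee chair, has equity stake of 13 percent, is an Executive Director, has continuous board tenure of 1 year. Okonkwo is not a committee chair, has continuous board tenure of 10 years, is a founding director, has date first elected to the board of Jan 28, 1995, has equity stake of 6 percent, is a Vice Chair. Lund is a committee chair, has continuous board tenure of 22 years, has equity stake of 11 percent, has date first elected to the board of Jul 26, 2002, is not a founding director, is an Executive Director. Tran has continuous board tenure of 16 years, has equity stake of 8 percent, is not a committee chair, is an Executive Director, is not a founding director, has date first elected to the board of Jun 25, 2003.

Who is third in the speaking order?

Greco

By board role: Varga (Chair of the Board); then Okonkwo (Vice Chair); then Greco and Eriksen (Lead Independent Director); then Tran, Lund and Horvat (Executive Director).
Greco and Eriksen both have date first elected to the board Jun 15, 2009, so the next rule applies.
Greco and Eriksen are each not a founding director, so the next rule applies.
Among Greco and Eriksen, by continuous board tenure (higher first) (reversed rule for this group): Greco (19 years) before Eriksen (17 years).
Among Tran, Lund and Horvat, by date first elected to the board (later first): Tran (Jun 25, 2003) before Lund and Horvat (Jul 26, 2002).
Lund and Horvat are each not a founding director, so the next rule applies.
Among Lund and Horvat, by continuous board tenure (higher first) (reversed rule for this group): Lund (22 years) before Horvat (1 year).
Order: Varga, Okonkwo, Greco, Eriksen, Tran, Lund, Horvat.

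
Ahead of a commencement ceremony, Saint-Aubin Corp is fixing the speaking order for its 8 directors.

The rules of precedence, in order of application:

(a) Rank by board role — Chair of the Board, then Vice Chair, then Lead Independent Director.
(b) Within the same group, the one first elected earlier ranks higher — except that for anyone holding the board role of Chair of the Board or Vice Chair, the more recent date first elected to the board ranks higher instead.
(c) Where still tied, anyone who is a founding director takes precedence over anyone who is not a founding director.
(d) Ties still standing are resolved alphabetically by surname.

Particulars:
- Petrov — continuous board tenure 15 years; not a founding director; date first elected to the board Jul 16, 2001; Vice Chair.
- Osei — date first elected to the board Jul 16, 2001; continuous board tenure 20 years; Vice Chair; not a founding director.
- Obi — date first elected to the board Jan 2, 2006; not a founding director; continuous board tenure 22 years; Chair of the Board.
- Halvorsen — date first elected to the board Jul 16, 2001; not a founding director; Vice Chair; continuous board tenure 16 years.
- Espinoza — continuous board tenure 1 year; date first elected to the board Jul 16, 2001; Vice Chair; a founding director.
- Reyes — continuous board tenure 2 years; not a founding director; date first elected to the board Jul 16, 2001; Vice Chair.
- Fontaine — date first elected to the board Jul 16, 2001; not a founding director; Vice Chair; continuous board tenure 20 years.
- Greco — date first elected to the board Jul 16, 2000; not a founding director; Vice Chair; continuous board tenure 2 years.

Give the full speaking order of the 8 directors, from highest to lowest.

Obi, Espinoza, Fontaine, Halvorsen, Osei, Petrov, Reyes, Greco

By board role: Obi (Chair of the Board); then Espinoza, Fontaine, Halvorsen, Osei, Petrov, Reyes and Greco (Vice Chair).
Among Espinoza, Fontaine, Halvorsen, Osei, Petrov, Reyes and Greco, by date first elected to the board (later first) (reversed rule for this group): Espinoza, Fontaine, Halvorsen, Osei, Petrov and Reyes (Jul 16, 2001) before Greco (Jul 16, 2000).
Among Espinoza, Fontaine, Halvorsen, Osei, Petrov and Reyes, a founding director before not a founding director: Espinoza (a founding director) before Fontaine, Halvorsen, Osei, Petrov and Reyes (not a founding director).
Among Fontaine, Halvorsen, Osei, Petrov and Reyes, alphabetically by surname: Fontaine before Halvorsen before Osei before Petrov before Reyes.
Full order: Obi, Espinoza, Fontaine, Halvorsen, Osei, Petrov, Reyes, Greco.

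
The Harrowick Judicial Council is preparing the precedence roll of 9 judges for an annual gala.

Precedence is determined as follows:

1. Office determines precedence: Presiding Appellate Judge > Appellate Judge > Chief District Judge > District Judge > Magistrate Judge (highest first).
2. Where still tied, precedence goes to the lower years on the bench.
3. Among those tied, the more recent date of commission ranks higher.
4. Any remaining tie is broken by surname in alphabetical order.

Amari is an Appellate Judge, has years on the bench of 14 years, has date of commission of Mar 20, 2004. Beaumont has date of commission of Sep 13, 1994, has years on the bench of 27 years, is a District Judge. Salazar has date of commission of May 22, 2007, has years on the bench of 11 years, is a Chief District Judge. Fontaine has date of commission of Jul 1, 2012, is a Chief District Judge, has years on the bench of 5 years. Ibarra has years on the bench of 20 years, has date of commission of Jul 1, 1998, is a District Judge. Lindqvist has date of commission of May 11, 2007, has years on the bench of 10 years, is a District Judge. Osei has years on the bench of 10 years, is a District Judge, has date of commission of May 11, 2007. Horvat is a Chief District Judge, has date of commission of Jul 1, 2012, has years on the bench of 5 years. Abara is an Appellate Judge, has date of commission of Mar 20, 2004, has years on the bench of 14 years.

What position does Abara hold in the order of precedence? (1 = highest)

By office: Abara and Amari (Appellate Judge); then Fontaine, Horvat and Salazar (Chief District Judge); then Lindqvist, Osei, Ibarra and Beaumont (District Judge).
Abara and Amari both have years on the bench 14 years, so the next rule applies.
Abara and Amari both have date of commission Mar 20, 2004, so the next rule applies.
Among Abara and Amari, alphabetically by surname: Abara before Amari.
Among Fontaine, Horvat and Salazar, by years on the bench (lower first): Fontaine and Horvat (5 years) before Salazar (11 years).
Fontaine and Horvat both have date of commission Jul 1, 2012, so the next rule applies.
Among Fontaine and Horvat, alphabetically by surname: Fontaine before Horvat.
Among Lindqvist, Osei, Ibarra and Beaumont, by years on the bench (lower first): Lindqvist and Osei (10 years) before Ibarra (20 years) before Beaumont (27 years).
Lindqvist and Osei both have date of commission May 11, 2007, so the next rule applies.
Among Lindqvist and Osei, alphabetically by surname: Lindqvist before Osei.
Order: Abara, Amari, Fontaine, Horvat, Salazar, Lindqvist, Osei, Ibarra, Beaumont. So position 1.

1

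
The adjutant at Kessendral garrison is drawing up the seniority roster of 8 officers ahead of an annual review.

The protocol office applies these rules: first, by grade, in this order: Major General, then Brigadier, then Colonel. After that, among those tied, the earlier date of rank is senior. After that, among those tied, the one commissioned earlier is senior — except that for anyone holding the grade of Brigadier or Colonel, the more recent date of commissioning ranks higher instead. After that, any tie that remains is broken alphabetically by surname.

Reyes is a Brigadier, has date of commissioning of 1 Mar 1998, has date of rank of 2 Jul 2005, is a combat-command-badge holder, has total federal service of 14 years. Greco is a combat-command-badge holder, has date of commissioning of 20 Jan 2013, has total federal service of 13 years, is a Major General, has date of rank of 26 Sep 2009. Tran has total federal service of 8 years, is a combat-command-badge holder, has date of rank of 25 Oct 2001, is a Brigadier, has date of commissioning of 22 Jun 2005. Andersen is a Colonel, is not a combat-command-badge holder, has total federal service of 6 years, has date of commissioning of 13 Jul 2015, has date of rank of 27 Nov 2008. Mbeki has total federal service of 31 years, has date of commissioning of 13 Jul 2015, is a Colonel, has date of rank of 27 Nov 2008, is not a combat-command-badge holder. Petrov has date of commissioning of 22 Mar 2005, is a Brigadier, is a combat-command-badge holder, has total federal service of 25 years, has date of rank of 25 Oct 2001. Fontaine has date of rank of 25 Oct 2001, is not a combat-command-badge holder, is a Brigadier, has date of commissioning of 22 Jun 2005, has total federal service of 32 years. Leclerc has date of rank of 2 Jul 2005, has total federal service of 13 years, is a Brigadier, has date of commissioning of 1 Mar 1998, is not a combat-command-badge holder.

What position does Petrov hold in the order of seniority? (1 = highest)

4

By grade: Greco (Major General); then Fontaine, Tran, Petrov, Leclerc and Reyes (Brigadier); then Andersen and Mbeki (Colonel).
Among Fontaine, Tran, Petrov, Leclerc and Reyes, by date of rank (earlier first): Fontaine, Tran and Petrov (25 Oct 2001) before Leclerc and Reyes (2 Jul 2005).
Among Fontaine, Tran and Petrov, by date of commissioning (later first) (reversed rule for this group): Fontaine and Tran (22 Jun 2005) before Petrov (22 Mar 2005).
Among Fontaine and Tran, alphabetically by surname: Fontaine before Tran.
Leclerc and Reyes both have date of commissioning 1 Mar 1998, so the next rule applies.
Among Leclerc and Reyes, alphabetically by surname: Leclerc before Reyes.
Andersen and Mbeki both have date of rank 27 Nov 2008, so the next rule applies.
Andersen and Mbeki both have date of commissioning 13 Jul 2015, so the next rule applies.
Among Andersen and Mbeki, alphabetically by surname: Andersen before Mbeki.
Order: Greco, Fontaine, Tran, Petrov, Leclerc, Reyes, Andersen, Mbeki. So position 4.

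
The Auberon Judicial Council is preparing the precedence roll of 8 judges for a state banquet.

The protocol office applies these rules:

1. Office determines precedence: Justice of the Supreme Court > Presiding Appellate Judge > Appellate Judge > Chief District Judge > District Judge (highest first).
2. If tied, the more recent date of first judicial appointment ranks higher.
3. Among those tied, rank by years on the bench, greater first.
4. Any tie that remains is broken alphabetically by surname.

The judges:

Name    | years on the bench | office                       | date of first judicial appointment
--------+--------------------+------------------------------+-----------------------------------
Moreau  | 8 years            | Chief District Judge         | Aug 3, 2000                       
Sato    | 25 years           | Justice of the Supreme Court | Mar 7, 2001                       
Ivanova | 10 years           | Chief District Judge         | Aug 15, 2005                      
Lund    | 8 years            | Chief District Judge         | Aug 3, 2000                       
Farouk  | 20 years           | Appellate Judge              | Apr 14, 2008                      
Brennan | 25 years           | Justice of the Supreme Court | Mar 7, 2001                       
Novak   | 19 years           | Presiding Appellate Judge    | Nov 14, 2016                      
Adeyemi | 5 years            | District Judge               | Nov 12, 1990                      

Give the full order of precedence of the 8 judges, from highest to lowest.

Brennan, Sato, Novak, Farouk, Ivanova, Lund, Moreau, Adeyemi

By office: Brennan and Sato (Justice of the Supreme Court); then Novak (Presiding Appellate Judge); then Farouk (Appellate Judge); then Ivanova, Lund and Moreau (Chief District Judge); then Adeyemi (District Judge).
Brennan and Sato both have date of first judicial appointment Mar 7, 2001, so the next rule applies.
Brennan and Sato both have years on the bench 25 years, so the next rule applies.
Among Brennan and Sato, alphabetically by surname: Brennan before Sato.
Among Ivanova, Lund and Moreau, by date of first judicial appointment (later first): Ivanova (Aug 15, 2005) before Lund and Moreau (Aug 3, 2000).
Lund and Moreau both have years on the bench 8 years, so the next rule applies.
Among Lund and Moreau, alphabetically by surname: Lund before Moreau.
Full order: Brennan, Sato, Novak, Farouk, Ivanova, Lund, Moreau, Adeyemi.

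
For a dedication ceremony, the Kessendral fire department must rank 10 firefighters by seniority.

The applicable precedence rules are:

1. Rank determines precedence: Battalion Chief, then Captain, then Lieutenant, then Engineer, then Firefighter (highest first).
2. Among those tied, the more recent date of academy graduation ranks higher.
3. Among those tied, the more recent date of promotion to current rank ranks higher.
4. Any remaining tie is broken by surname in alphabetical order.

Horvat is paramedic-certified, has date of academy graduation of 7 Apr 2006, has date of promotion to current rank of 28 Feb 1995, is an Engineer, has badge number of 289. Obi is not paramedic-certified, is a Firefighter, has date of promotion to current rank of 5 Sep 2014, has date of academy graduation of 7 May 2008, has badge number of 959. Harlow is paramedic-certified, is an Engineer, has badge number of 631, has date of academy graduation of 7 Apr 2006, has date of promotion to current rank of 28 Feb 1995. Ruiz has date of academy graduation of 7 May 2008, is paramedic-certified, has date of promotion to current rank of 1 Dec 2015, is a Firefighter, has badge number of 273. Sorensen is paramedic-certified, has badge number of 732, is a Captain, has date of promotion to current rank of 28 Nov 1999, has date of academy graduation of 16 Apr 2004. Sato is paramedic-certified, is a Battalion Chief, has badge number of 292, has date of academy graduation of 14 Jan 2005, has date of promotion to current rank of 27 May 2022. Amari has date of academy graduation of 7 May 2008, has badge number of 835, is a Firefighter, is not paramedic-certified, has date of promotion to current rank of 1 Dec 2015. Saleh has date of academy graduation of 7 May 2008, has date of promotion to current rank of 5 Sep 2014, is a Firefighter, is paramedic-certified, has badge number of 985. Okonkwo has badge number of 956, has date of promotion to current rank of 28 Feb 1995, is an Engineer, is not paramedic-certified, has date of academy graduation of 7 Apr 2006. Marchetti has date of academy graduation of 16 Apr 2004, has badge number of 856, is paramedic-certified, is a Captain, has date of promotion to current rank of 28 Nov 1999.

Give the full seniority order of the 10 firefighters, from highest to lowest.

Sato, Marchetti, Sorensen, Harlow, Horvat, Okonkwo, Amari, Ruiz, Obi, Saleh

By rank: Sato (Battalion Chief); then Marchetti and Sorensen (Captain); then Harlow, Horvat and Okonkwo (Engineer); then Amari, Ruiz, Obi and Saleh (Firefighter).
Marchetti and Sorensen both have date of academy graduation 16 Apr 2004, so the next rule applies.
Marchetti and Sorensen both have date of promotion to current rank 28 Nov 1999, so the next rule applies.
Among Marchetti and Sorensen, alphabetically by surname: Marchetti before Sorensen.
Harlow, Horvat and Okonkwo all have date of academy graduation 7 Apr 2006, so the next rule applies.
Harlow, Horvat and Okonkwo all have date of promotion to current rank 28 Feb 1995, so the next rule applies.
Among Harlow, Horvat and Okonkwo, alphabetically by surname: Harlow before Horvat before Okonkwo.
Amari, Ruiz, Obi and Saleh all have date of academy graduation 7 May 2008, so the next rule applies.
Among Amari, Ruiz, Obi and Saleh, by date of promotion to current rank (later first): Amari and Ruiz (1 Dec 2015) before Obi and Saleh (5 Sep 2014).
Among Amari and Ruiz, alphabetically by surname: Amari before Ruiz.
Among Obi and Saleh, alphabetically by surname: Obi before Saleh.
Full order: Sato, Marchetti, Sorensen, Harlow, Horvat, Okonkwo, Amari, Ruiz, Obi, Saleh.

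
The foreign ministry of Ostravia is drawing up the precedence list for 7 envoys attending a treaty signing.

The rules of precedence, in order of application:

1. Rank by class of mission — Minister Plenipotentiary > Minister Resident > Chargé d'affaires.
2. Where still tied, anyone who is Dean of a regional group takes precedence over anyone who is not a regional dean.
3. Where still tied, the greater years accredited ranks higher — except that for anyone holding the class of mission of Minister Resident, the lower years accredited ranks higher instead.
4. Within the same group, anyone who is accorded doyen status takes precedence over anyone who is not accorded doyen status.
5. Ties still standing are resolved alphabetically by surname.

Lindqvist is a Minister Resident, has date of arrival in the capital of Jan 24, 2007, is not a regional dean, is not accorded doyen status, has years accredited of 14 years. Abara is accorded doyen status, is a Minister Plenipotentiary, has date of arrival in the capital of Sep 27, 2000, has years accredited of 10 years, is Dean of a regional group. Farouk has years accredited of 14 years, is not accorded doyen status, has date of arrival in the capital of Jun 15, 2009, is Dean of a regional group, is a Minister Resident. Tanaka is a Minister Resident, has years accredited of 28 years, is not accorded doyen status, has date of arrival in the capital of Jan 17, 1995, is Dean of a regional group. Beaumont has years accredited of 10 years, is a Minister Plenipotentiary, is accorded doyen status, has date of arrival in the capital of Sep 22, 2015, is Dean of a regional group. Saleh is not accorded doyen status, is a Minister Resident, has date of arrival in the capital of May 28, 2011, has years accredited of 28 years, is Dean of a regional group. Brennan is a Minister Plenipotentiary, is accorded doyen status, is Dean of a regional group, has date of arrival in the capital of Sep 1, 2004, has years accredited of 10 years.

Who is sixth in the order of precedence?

Tanaka

By class of mission: Abara, Beaumont and Brennan (Minister Plenipotentiary); then Farouk, Saleh, Tanaka and Lindqvist (Minister Resident).
Abara, Beaumont and Brennan are each Dean of a regional group, so the next rule applies.
Abara, Beaumont and Brennan all have years accredited 10 years, so the next rule applies.
Abara, Beaumont and Brennan are each accorded doyen status, so the next rule applies.
Among Abara, Beaumont and Brennan, alphabetically by surname: Abara before Beaumont before Brennan.
Among Farouk, Saleh, Tanaka and Lindqvist, Dean of a regional group before not a regional dean: Farouk, Saleh and Tanaka (Dean of a regional group) before Lindqvist (not a regional dean).
Among Farouk, Saleh and Tanaka, by years accredited (lower first) (reversed rule for this group): Farouk (14 years) before Saleh and Tanaka (28 years).
Saleh and Tanaka are each not accorded doyen status, so the next rule applies.
Among Saleh and Tanaka, alphabetically by surname: Saleh before Tanaka.
Order: Abara, Beaumont, Brennan, Farouk, Saleh, Tanaka, Lindqvist.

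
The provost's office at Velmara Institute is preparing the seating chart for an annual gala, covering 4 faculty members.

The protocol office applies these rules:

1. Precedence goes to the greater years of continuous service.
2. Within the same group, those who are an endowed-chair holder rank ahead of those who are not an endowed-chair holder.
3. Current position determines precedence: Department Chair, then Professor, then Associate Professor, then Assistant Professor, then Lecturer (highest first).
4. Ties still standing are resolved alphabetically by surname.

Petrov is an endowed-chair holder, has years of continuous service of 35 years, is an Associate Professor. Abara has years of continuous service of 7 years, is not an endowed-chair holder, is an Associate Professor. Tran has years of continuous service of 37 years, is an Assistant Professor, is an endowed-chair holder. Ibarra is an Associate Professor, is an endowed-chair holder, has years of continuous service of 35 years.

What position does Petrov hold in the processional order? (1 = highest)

3

By years of continuous service (higher first): Tran (37 years); then Ibarra and Petrov (both 35 years); then Abara (7 years).
Ibarra and Petrov are each an endowed-chair holder, so the next rule applies.
Ibarra and Petrov are each Associate Professor, so the next rule applies.
Among Ibarra and Petrov, alphabetically by surname: Ibarra before Petrov.
Order: Tran, Ibarra, Petrov, Abara. So position 3.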